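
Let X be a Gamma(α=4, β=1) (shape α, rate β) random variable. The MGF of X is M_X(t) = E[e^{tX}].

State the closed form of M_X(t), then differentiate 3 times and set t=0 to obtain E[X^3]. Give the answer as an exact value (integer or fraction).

E[X^3] = D^3[M](0) = 120

M_X(t) = (1 - t)^(-4)
D^3[M](t) = -120/(t^7 - 7*t^6 + 21*t^5 - 35*t^4 + 35*t^3 - 21*t^2 + 7*t - 1)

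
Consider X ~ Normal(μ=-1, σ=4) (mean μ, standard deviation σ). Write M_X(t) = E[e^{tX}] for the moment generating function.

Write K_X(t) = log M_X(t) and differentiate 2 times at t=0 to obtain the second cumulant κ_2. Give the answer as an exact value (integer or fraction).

M_X(t) = e^(8*t^2 - t)
K_X(t) = log M_X(t) = 8*t^2 - t
K^(2)(t) = 16

κ_2 = K^(2)(0) = 16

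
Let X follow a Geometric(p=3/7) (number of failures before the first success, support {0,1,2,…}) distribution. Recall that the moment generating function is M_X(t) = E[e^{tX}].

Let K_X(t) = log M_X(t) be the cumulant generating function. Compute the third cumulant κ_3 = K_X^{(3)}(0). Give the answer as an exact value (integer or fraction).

κ_3 = K^(3)(0) = 308/27

M_X(t) = 3/(7*(1 - 4*e^(t)/7))
K_X(t) = log M_X(t) = -log(1 - 4*e^(t)/7) - log(7) + log(3)
K^(3)(t) = (-112*e^(2*t) - 196*e^(t))/(64*e^(3*t) - 336*e^(2*t) + 588*e^(t) - 343)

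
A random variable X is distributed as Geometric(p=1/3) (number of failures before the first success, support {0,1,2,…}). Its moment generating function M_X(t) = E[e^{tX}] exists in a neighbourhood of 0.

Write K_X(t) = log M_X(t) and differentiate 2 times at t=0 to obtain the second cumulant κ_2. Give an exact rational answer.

κ_2 = D^2[K](0) = 6

M_X(t) = 1/(3*(1 - 2*e^(t)/3))
K_X(t) = log M_X(t) = -log(1 - 2*e^(t)/3) - log(3)
D^2[K](t) = 6*e^(t)/(4*e^(2*t) - 12*e^(t) + 9)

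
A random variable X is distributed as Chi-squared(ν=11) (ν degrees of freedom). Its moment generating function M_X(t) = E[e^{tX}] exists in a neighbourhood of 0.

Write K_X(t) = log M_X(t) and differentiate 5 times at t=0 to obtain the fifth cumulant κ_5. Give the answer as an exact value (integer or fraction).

M_X(t) = (1 - 2*t)^(-11/2)
K_X(t) = log M_X(t) = -11*log(1 - 2*t)/2
K^(5)(t) = -4224/(32*t^5 - 80*t^4 + 80*t^3 - 40*t^2 + 10*t - 1)

κ_5 = K^(5)(0) = 4224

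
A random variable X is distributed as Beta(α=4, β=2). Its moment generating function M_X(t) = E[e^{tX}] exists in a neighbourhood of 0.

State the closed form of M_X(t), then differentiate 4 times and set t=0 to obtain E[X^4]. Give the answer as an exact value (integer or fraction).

M_X(t) = ₁F₁(4; 6; t)
M′(t) = 2*₁F₁(5; 7; t)/3
M′′(t) = 10*₁F₁(6; 8; t)/21
M′′′(t) = 5*₁F₁(7; 9; t)/14
M′′′′(t) = 5*₁F₁(8; 10; t)/18

E[X^4] = M′′′′(0) = 5/18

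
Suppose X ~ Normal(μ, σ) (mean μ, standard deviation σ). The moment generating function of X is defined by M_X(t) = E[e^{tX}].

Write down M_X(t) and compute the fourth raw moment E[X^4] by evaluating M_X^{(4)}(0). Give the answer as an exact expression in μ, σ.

E[X^4] = M^(4)(0) = μ^4 + 6*μ^2*σ^2 + 3*σ^4

M_X(t) = e^(μ*t + σ^2*t^2/2)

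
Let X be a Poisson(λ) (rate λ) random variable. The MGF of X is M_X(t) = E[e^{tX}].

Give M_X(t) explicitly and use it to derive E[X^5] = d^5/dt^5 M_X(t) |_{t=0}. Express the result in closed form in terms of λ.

E[X^5] = M′′′′′(0) = λ*(λ^4 + 10*λ^3 + 25*λ^2 + 15*λ + 1)

M_X(t) = e^(λ*(e^(t) - 1))
M′(t) = λ*e^(-λ)*e^(t)*e^(λ*e^(t))
M′′(t) = (λ^2*e^(2*t)*e^(λ*e^(t)) + λ*e^(t)*e^(λ*e^(t)))*e^(-λ)
M′′′(t) = (λ^3*e^(3*t)*e^(λ*e^(t)) + 3*λ^2*e^(2*t)*e^(λ*e^(t)) + λ*e^(t)*e^(λ*e^(t)))*e^(-λ)
M′′′′(t) = (λ^4*e^(4*t)*e^(λ*e^(t)) + 6*λ^3*e^(3*t)*e^(λ*e^(t)) + 7*λ^2*e^(2*t)*e^(λ*e^(t)) + λ*e^(t)*e^(λ*e^(t)))*e^(-λ)
M′′′′′(t) = (λ^5*e^(5*t)*e^(λ*e^(t)) + 10*λ^4*e^(4*t)*e^(λ*e^(t)) + 25*λ^3*e^(3*t)*e^(λ*e^(t)) + 15*λ^2*e^(2*t)*e^(λ*e^(t)) + λ*e^(t)*e^(λ*e^(t)))*e^(-λ)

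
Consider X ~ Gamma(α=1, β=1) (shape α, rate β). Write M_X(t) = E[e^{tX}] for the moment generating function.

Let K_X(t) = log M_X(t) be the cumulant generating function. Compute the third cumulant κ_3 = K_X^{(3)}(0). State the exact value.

M_X(t) = 1/(1 - t)
K_X(t) = log M_X(t) = -log(1 - t)
dK/dt = -1/(t - 1)
d^2K/dt^2 = 1/(t^2 - 2*t + 1)
d^3K/dt^3 = -2/(t^3 - 3*t^2 + 3*t - 1)

κ_3 = d^3K/dt^3 |_{t=0} = 2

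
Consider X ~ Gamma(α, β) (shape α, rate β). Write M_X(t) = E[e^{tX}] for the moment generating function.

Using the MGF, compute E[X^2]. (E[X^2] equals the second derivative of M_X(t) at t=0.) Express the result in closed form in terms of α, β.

E[X^2] = d^2M/dt^2 |_{t=0} = α*(α + 1)/β^2

M_X(t) = (β/(β - t))^α
dM/dt = -α*β^α*(1/(β - t))^α/(-β + t)
d^2M/dt^2 = (α^2*β^α*(1/(β - t))^α + α*β^α*(1/(β - t))^α)/(β^2 - 2*β*t + t^2)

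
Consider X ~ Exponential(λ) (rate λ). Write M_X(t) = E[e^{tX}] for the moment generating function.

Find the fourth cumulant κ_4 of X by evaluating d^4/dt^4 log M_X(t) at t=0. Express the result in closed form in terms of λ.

κ_4 = K′′′′(0) = 6/λ^4

M_X(t) = λ/(λ - t)
K_X(t) = log M_X(t) = log(λ) - log(λ - t)
K′(t) = -1/(-λ + t)
K′′(t) = 1/(λ^2 - 2*λ*t + t^2)
K′′′(t) = -2/(-λ^3 + 3*λ^2*t - 3*λ*t^2 + t^3)
K′′′′(t) = 6/(λ^4 - 4*λ^3*t + 6*λ^2*t^2 - 4*λ*t^3 + t^4)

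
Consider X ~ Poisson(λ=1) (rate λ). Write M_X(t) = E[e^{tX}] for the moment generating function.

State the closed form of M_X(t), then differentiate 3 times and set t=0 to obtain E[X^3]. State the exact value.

M_X(t) = e^(e^(t) - 1)
M′(t) = e^(-1)*e^(t)*e^(e^(t))
M′′(t) = (e^(2*t)*e^(e^(t)) + e^(t)*e^(e^(t)))*e^(-1)
M′′′(t) = (e^(3*t)*e^(e^(t)) + 3*e^(2*t)*e^(e^(t)) + e^(t)*e^(e^(t)))*e^(-1)

E[X^3] = M′′′(0) = 5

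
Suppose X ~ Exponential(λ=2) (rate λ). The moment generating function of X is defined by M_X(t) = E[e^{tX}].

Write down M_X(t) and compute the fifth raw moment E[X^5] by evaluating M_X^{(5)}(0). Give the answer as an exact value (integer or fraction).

M_X(t) = 2/(2 - t)
D^5[M](t) = 240/(t^6 - 12*t^5 + 60*t^4 - 160*t^3 + 240*t^2 - 192*t + 64)

E[X^5] = D^5[M](0) = 15/4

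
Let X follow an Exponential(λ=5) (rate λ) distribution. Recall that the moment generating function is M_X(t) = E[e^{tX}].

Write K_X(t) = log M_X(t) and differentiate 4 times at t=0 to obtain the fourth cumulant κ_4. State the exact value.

κ_4 = K′′′′(0) = 6/625

M_X(t) = 5/(5 - t)
K_X(t) = log M_X(t) = -log(5 - t) + log(5)
K′(t) = -1/(t - 5)
K′′(t) = 1/(t^2 - 10*t + 25)
K′′′(t) = -2/(t^3 - 15*t^2 + 75*t - 125)
K′′′′(t) = 6/(t^4 - 20*t^3 + 150*t^2 - 500*t + 625)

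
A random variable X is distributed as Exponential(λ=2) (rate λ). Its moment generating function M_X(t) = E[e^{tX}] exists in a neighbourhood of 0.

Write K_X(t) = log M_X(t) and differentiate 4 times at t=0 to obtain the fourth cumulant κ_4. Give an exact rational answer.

M_X(t) = 2/(2 - t)
K_X(t) = log M_X(t) = -log(2 - t) + log(2)
K^(4)(t) = 6/(t^4 - 8*t^3 + 24*t^2 - 32*t + 16)

κ_4 = K^(4)(0) = 3/8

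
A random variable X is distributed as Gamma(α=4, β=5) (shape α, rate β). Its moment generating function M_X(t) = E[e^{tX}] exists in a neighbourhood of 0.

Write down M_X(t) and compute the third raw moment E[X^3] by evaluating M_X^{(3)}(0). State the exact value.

E[X^3] = d^3M/dt^3 |_{t=0} = 24/25

M_X(t) = 625/(5 - t)^4
dM/dt = -2500/(t^5 - 25*t^4 + 250*t^3 - 1250*t^2 + 3125*t - 3125)
d^2M/dt^2 = 12500/(t^6 - 30*t^5 + 375*t^4 - 2500*t^3 + 9375*t^2 - 18750*t + 15625)
d^3M/dt^3 = -75000/(t^7 - 35*t^6 + 525*t^5 - 4375*t^4 + 21875*t^3 - 65625*t^2 + 109375*t - 78125)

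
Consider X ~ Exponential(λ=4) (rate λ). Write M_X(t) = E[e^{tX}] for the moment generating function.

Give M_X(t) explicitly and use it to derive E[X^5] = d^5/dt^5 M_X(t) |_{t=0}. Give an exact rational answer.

M_X(t) = 4/(4 - t)
dM/dt = 4/(t^2 - 8*t + 16)
d^2M/dt^2 = -8/(t^3 - 12*t^2 + 48*t - 64)
d^3M/dt^3 = 24/(t^4 - 16*t^3 + 96*t^2 - 256*t + 256)
d^4M/dt^4 = -96/(t^5 - 20*t^4 + 160*t^3 - 640*t^2 + 1280*t - 1024)
d^5M/dt^5 = 480/(t^6 - 24*t^5 + 240*t^4 - 1280*t^3 + 3840*t^2 - 6144*t + 4096)

E[X^5] = d^5M/dt^5 |_{t=0} = 15/128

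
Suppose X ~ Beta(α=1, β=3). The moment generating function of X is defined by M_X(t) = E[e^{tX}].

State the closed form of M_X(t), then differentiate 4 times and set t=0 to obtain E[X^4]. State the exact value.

E[X^4] = D^4[M](0) = 1/35

M_X(t) = ₁F₁(1; 4; t)
D^4[M](t) = ₁F₁(5; 8; t)/35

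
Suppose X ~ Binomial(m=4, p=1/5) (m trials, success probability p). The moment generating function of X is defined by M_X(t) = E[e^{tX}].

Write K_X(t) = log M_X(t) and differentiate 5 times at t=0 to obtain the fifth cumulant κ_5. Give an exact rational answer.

M_X(t) = (e^(t)/5 + 4/5)^4
K_X(t) = log M_X(t) = 4*log(e^(t)/5 + 4/5)
D^5[K](t) = (-16*e^(4*t) + 704*e^(3*t) - 2816*e^(2*t) + 1024*e^(t))/(e^(5*t) + 20*e^(4*t) + 160*e^(3*t) + 640*e^(2*t) + 1280*e^(t) + 1024)

κ_5 = D^5[K](0) = -1104/3125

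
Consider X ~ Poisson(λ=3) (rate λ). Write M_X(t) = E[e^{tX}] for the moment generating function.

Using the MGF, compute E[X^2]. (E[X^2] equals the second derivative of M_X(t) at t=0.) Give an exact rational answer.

E[X^2] = M′′(0) = 12

M_X(t) = e^(3*e^(t) - 3)
M′(t) = 3*e^(-3)*e^(t)*e^(3*e^(t))
M′′(t) = (9*e^(2*t)*e^(3*e^(t)) + 3*e^(t)*e^(3*e^(t)))*e^(-3)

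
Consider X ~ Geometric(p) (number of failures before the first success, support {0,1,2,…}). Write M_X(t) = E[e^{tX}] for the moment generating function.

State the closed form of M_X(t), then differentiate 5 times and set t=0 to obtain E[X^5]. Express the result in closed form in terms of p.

E[X^5] = d^5M/dt^5 |_{t=0} = -1 + 31/p - 180/p^2 + 390/p^3 - 360/p^4 + 120/p^5

M_X(t) = p/(-(1 - p)*e^(t) + 1)
dM/dt = (-p^2*e^(t) + p*e^(t))/(p^2*e^(2*t) - 2*p*e^(2*t) + 2*p*e^(t) + e^(2*t) - 2*e^(t) + 1)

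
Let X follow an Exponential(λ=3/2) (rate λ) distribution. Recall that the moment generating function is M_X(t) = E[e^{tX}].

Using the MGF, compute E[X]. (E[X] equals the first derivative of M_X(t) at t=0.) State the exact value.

E[X] = M′(0) = 2/3

M_X(t) = 3/(2*(3/2 - t))
M′(t) = 6/(4*t^2 - 12*t + 9)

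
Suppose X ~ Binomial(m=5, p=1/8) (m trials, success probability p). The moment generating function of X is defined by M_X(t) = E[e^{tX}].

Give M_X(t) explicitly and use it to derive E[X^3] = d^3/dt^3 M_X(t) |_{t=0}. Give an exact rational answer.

E[X^3] = M′′′(0) = 215/128

M_X(t) = (e^(t)/8 + 7/8)^5
M′(t) = 5*e^(5*t)/32768 + 35*e^(4*t)/8192 + 735*e^(3*t)/16384 + 1715*e^(2*t)/8192 + 12005*e^(t)/32768
M′′(t) = 25*e^(5*t)/32768 + 35*e^(4*t)/2048 + 2205*e^(3*t)/16384 + 1715*e^(2*t)/4096 + 12005*e^(t)/32768
M′′′(t) = 125*e^(5*t)/32768 + 35*e^(4*t)/512 + 6615*e^(3*t)/16384 + 1715*e^(2*t)/2048 + 12005*e^(t)/32768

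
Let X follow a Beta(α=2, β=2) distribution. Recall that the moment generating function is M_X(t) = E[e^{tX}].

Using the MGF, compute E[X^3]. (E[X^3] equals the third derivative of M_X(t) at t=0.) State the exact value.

E[X^3] = D^3[M](0) = 1/5

M_X(t) = ₁F₁(2; 4; t)
D^3[M](t) = ₁F₁(5; 7; t)/5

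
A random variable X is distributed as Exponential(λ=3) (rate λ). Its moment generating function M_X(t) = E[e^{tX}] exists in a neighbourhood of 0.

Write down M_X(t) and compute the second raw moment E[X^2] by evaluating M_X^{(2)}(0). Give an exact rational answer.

M_X(t) = 3/(3 - t)
M′(t) = 3/(t^2 - 6*t + 9)
M′′(t) = -6/(t^3 - 9*t^2 + 27*t - 27)

E[X^2] = M′′(0) = 2/9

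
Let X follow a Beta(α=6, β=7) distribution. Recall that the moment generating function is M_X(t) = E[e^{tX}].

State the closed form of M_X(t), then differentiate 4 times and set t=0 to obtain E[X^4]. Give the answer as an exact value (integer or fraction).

M_X(t) = ₁F₁(6; 13; t)
M′(t) = 6*₁F₁(7; 14; t)/13
M′′(t) = 3*₁F₁(8; 15; t)/13
M′′′(t) = 8*₁F₁(9; 16; t)/65
M′′′′(t) = 9*₁F₁(10; 17; t)/130

E[X^4] = M′′′′(0) = 9/130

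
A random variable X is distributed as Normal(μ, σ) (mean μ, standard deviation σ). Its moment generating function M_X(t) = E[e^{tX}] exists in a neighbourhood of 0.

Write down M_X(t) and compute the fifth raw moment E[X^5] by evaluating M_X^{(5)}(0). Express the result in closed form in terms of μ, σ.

E[X^5] = M′′′′′(0) = μ*(μ^4 + 10*μ^2*σ^2 + 15*σ^4)

M_X(t) = e^(μ*t + σ^2*t^2/2)
M′(t) = μ*e^(μ*t)*e^(σ^2*t^2/2) + σ^2*t*e^(μ*t)*e^(σ^2*t^2/2)
M′′(t) = μ^2*e^(μ*t)*e^(σ^2*t^2/2) + 2*μ*σ^2*t*e^(μ*t)*e^(σ^2*t^2/2) + σ^4*t^2*e^(μ*t)*e^(σ^2*t^2/2) + σ^2*e^(μ*t)*e^(σ^2*t^2/2)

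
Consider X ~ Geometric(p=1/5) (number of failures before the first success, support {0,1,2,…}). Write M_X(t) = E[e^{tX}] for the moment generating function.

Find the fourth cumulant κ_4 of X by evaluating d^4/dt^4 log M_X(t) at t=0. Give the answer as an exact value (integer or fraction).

κ_4 = D^4[K](0) = 2420

M_X(t) = 1/(5*(1 - 4*e^(t)/5))
K_X(t) = log M_X(t) = -log(1 - 4*e^(t)/5) - log(5)
D^4[K](t) = (320*e^(3*t) + 1600*e^(2*t) + 500*e^(t))/(256*e^(4*t) - 1280*e^(3*t) + 2400*e^(2*t) - 2000*e^(t) + 625)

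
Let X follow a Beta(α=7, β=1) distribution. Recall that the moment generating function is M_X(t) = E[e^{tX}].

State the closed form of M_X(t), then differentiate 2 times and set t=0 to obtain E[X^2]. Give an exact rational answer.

M_X(t) = ₁F₁(7; 8; t)
M^(2)(t) = 7*₁F₁(9; 10; t)/9

E[X^2] = M^(2)(0) = 7/9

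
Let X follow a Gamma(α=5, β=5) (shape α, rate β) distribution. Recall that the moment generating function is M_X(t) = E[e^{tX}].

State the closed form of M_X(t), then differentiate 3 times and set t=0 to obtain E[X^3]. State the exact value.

M_X(t) = 3125/(5 - t)^5
dM/dt = 15625/(t^6 - 30*t^5 + 375*t^4 - 2500*t^3 + 9375*t^2 - 18750*t + 15625)
d^2M/dt^2 = -93750/(t^7 - 35*t^6 + 525*t^5 - 4375*t^4 + 21875*t^3 - 65625*t^2 + 109375*t - 78125)
d^3M/dt^3 = 656250/(t^8 - 40*t^7 + 700*t^6 - 7000*t^5 + 43750*t^4 - 175000*t^3 + 437500*t^2 - 625000*t + 390625)

E[X^3] = d^3M/dt^3 |_{t=0} = 42/25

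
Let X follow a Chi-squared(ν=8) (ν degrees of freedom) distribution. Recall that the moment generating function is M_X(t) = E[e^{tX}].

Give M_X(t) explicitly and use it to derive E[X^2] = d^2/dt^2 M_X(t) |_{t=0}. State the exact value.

E[X^2] = M′′(0) = 80

M_X(t) = (1 - 2*t)^(-4)
M′(t) = -8/(32*t^5 - 80*t^4 + 80*t^3 - 40*t^2 + 10*t - 1)
M′′(t) = 80/(64*t^6 - 192*t^5 + 240*t^4 - 160*t^3 + 60*t^2 - 12*t + 1)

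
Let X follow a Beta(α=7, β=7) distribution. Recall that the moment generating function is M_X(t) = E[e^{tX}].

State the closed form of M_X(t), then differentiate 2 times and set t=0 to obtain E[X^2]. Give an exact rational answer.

M_X(t) = ₁F₁(7; 14; t)
D^2[M](t) = 4*₁F₁(9; 16; t)/15

E[X^2] = D^2[M](0) = 4/15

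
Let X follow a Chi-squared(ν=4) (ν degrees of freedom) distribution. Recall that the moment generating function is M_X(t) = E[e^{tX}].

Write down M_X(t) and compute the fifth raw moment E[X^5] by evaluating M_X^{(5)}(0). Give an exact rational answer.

M_X(t) = (1 - 2*t)^(-2)
D^5[M](t) = -23040/(128*t^7 - 448*t^6 + 672*t^5 - 560*t^4 + 280*t^3 - 84*t^2 + 14*t - 1)

E[X^5] = D^5[M](0) = 23040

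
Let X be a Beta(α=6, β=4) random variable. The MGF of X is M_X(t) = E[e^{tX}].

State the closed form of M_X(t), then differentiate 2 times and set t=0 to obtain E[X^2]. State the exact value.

M_X(t) = ₁F₁(6; 10; t)
D^2[M](t) = 21*₁F₁(8; 12; t)/55

E[X^2] = D^2[M](0) = 21/55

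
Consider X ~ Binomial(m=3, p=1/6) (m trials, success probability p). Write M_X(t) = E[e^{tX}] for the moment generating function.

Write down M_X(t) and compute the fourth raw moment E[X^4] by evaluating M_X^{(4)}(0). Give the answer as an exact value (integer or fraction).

E[X^4] = d^4M/dt^4 |_{t=0} = 11/6

M_X(t) = (e^(t)/6 + 5/6)^3
dM/dt = e^(3*t)/72 + 5*e^(2*t)/36 + 25*e^(t)/72
d^2M/dt^2 = e^(3*t)/24 + 5*e^(2*t)/18 + 25*e^(t)/72
d^3M/dt^3 = e^(3*t)/8 + 5*e^(2*t)/9 + 25*e^(t)/72
d^4M/dt^4 = 3*e^(3*t)/8 + 10*e^(2*t)/9 + 25*e^(t)/72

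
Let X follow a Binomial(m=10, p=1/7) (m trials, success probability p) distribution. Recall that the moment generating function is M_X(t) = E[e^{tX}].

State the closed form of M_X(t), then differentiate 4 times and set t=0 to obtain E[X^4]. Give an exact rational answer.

E[X^4] = M^(4)(0) = 1420/49

M_X(t) = (e^(t)/7 + 6/7)^10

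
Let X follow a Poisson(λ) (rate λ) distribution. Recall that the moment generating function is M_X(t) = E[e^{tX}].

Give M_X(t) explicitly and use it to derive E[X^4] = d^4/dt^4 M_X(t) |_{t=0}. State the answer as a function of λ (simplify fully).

E[X^4] = d^4M/dt^4 |_{t=0} = λ*(λ^3 + 6*λ^2 + 7*λ + 1)

M_X(t) = e^(λ*(e^(t) - 1))
dM/dt = λ*e^(-λ)*e^(t)*e^(λ*e^(t))
d^2M/dt^2 = (λ^2*e^(2*t)*e^(λ*e^(t)) + λ*e^(t)*e^(λ*e^(t)))*e^(-λ)
d^3M/dt^3 = (λ^3*e^(3*t)*e^(λ*e^(t)) + 3*λ^2*e^(2*t)*e^(λ*e^(t)) + λ*e^(t)*e^(λ*e^(t)))*e^(-λ)
d^4M/dt^4 = (λ^4*e^(4*t)*e^(λ*e^(t)) + 6*λ^3*e^(3*t)*e^(λ*e^(t)) + 7*λ^2*e^(2*t)*e^(λ*e^(t)) + λ*e^(t)*e^(λ*e^(t)))*e^(-λ)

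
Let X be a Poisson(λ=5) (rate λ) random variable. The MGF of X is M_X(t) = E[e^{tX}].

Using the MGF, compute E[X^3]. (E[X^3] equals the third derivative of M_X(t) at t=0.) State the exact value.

E[X^3] = D^3[M](0) = 205

M_X(t) = e^(5*e^(t) - 5)
D^3[M](t) = (125*e^(3*t)*e^(5*e^(t)) + 75*e^(2*t)*e^(5*e^(t)) + 5*e^(t)*e^(5*e^(t)))*e^(-5)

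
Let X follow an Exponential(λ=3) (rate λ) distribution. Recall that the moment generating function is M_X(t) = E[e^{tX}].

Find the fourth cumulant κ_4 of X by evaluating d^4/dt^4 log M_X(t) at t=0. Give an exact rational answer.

κ_4 = K^(4)(0) = 2/27

M_X(t) = 3/(3 - t)
K_X(t) = log M_X(t) = -log(3 - t) + log(3)
K^(4)(t) = 6/(t^4 - 12*t^3 + 54*t^2 - 108*t + 81)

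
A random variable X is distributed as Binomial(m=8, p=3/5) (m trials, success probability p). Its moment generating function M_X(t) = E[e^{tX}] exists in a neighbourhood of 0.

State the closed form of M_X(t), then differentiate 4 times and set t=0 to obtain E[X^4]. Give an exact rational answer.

M_X(t) = (3*e^(t)/5 + 2/5)^8

E[X^4] = D^4[M](0) = 99888/125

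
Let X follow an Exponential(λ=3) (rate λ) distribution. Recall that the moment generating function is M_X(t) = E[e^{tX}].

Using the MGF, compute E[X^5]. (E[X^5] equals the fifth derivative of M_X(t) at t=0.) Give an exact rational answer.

M_X(t) = 3/(3 - t)
dM/dt = 3/(t^2 - 6*t + 9)
d^2M/dt^2 = -6/(t^3 - 9*t^2 + 27*t - 27)
d^3M/dt^3 = 18/(t^4 - 12*t^3 + 54*t^2 - 108*t + 81)
d^4M/dt^4 = -72/(t^5 - 15*t^4 + 90*t^3 - 270*t^2 + 405*t - 243)
d^5M/dt^5 = 360/(t^6 - 18*t^5 + 135*t^4 - 540*t^3 + 1215*t^2 - 1458*t + 729)

E[X^5] = d^5M/dt^5 |_{t=0} = 40/81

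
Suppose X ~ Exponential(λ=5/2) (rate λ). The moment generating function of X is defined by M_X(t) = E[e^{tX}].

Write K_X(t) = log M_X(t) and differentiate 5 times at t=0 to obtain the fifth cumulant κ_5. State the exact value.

κ_5 = D^5[K](0) = 768/3125

M_X(t) = 5/(2*(5/2 - t))
K_X(t) = log M_X(t) = -log(5/2 - t) - log(2) + log(5)
D^5[K](t) = -768/(32*t^5 - 400*t^4 + 2000*t^3 - 5000*t^2 + 6250*t - 3125)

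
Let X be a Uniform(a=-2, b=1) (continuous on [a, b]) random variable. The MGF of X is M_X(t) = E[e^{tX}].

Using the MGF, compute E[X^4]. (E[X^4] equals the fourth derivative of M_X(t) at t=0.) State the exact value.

E[X^4] = d^4M/dt^4 |_{t=0} = 11/5

M_X(t) = (e^(t) - e^(-2*t))/(3*t)
dM/dt = (t*e^(3*t) + 2*t - e^(3*t) + 1)*e^(-2*t)/(3*t^2)
d^2M/dt^2 = (t^2*e^(3*t) - 4*t^2 - 2*t*e^(3*t) - 4*t + 2*e^(3*t) - 2)*e^(-2*t)/(3*t^3)
d^3M/dt^3 = (t^3*e^(3*t) + 8*t^3 - 3*t^2*e^(3*t) + 12*t^2 + 6*t*e^(3*t) + 12*t - 6*e^(3*t) + 6)*e^(-2*t)/(3*t^4)
d^4M/dt^4 = (t^4*e^(3*t) - 16*t^4 - 4*t^3*e^(3*t) - 32*t^3 + 12*t^2*e^(3*t) - 48*t^2 - 24*t*e^(3*t) - 48*t + 24*e^(3*t) - 24)*e^(-2*t)/(3*t^5)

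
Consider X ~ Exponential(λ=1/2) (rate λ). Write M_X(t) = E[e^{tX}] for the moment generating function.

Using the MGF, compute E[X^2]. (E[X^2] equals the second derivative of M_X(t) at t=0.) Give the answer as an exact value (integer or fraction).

E[X^2] = d^2M/dt^2 |_{t=0} = 8

M_X(t) = 1/(2*(1/2 - t))
dM/dt = 2/(4*t^2 - 4*t + 1)
d^2M/dt^2 = -8/(8*t^3 - 12*t^2 + 6*t - 1)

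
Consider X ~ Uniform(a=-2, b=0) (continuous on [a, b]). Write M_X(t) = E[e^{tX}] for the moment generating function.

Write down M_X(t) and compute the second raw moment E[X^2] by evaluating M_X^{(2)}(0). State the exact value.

M_X(t) = (1 - e^(-2*t))/(2*t)
D^2[M](t) = (-2*t^2 - 2*t + e^(2*t) - 1)*e^(-2*t)/t^3

E[X^2] = D^2[M](0) = 4/3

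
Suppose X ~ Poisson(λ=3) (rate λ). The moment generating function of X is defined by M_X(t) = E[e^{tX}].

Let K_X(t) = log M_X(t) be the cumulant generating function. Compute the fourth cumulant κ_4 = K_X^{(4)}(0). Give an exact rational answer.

κ_4 = K^(4)(0) = 3

M_X(t) = e^(3*e^(t) - 3)
K_X(t) = log M_X(t) = 3*e^(t) - 3
K^(4)(t) = 3*e^(t)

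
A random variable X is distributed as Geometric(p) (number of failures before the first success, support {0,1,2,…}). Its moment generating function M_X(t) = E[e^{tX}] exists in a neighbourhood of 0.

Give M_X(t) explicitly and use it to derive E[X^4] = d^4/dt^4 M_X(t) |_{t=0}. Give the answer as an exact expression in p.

M_X(t) = p/(-(1 - p)*e^(t) + 1)
dM/dt = (-p^2*e^(t) + p*e^(t))/(p^2*e^(2*t) - 2*p*e^(2*t) + 2*p*e^(t) + e^(2*t) - 2*e^(t) + 1)

E[X^4] = d^4M/dt^4 |_{t=0} = 1 - 15/p + 50/p^2 - 60/p^3 + 24/p^4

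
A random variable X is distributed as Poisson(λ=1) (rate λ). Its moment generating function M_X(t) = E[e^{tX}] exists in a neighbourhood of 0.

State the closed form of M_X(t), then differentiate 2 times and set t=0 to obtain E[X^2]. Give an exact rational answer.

E[X^2] = D^2[M](0) = 2

M_X(t) = e^(e^(t) - 1)
D^2[M](t) = (e^(2*t)*e^(e^(t)) + e^(t)*e^(e^(t)))*e^(-1)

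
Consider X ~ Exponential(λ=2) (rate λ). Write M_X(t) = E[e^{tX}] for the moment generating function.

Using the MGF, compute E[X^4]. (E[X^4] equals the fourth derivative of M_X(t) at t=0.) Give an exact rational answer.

M_X(t) = 2/(2 - t)
M′(t) = 2/(t^2 - 4*t + 4)
M′′(t) = -4/(t^3 - 6*t^2 + 12*t - 8)
M′′′(t) = 12/(t^4 - 8*t^3 + 24*t^2 - 32*t + 16)
M′′′′(t) = -48/(t^5 - 10*t^4 + 40*t^3 - 80*t^2 + 80*t - 32)

E[X^4] = M′′′′(0) = 3/2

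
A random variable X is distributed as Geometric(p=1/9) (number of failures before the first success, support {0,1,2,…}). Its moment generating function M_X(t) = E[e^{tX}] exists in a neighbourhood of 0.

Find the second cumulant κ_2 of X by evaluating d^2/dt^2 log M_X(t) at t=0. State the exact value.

κ_2 = K′′(0) = 72

M_X(t) = 1/(9*(1 - 8*e^(t)/9))
K_X(t) = log M_X(t) = -log(1 - 8*e^(t)/9) - 2*log(3)
K′(t) = -8*e^(t)/(8*e^(t) - 9)
K′′(t) = 72*e^(t)/(64*e^(2*t) - 144*e^(t) + 81)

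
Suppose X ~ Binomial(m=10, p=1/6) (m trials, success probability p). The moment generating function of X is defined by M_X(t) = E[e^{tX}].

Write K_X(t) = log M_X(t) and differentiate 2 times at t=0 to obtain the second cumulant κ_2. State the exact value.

κ_2 = D^2[K](0) = 25/18

M_X(t) = (e^(t)/6 + 5/6)^10
K_X(t) = log M_X(t) = 10*log(e^(t)/6 + 5/6)
D^2[K](t) = 50*e^(t)/(e^(2*t) + 10*e^(t) + 25)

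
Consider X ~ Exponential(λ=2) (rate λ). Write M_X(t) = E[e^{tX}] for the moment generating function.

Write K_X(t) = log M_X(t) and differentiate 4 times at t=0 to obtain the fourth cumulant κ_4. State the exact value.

M_X(t) = 2/(2 - t)
K_X(t) = log M_X(t) = -log(2 - t) + log(2)
dK/dt = -1/(t - 2)
d^2K/dt^2 = 1/(t^2 - 4*t + 4)
d^3K/dt^3 = -2/(t^3 - 6*t^2 + 12*t - 8)
d^4K/dt^4 = 6/(t^4 - 8*t^3 + 24*t^2 - 32*t + 16)

κ_4 = d^4K/dt^4 |_{t=0} = 3/8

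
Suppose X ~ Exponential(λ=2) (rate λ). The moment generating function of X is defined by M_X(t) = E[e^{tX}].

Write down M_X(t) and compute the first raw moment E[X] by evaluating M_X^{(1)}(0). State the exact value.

E[X] = D[M](0) = 1/2

M_X(t) = 2/(2 - t)
D[M](t) = 2/(t^2 - 4*t + 4)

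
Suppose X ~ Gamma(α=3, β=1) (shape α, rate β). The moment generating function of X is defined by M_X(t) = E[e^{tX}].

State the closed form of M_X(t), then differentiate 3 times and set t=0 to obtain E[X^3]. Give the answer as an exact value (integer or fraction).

M_X(t) = (1 - t)^(-3)
D^3[M](t) = 60/(t^6 - 6*t^5 + 15*t^4 - 20*t^3 + 15*t^2 - 6*t + 1)

E[X^3] = D^3[M](0) = 60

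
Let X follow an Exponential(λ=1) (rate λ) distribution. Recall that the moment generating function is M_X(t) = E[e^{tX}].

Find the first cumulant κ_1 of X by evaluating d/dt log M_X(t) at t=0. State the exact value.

κ_1 = K′(0) = 1

M_X(t) = 1/(1 - t)
K_X(t) = log M_X(t) = -log(1 - t)
K′(t) = -1/(t - 1)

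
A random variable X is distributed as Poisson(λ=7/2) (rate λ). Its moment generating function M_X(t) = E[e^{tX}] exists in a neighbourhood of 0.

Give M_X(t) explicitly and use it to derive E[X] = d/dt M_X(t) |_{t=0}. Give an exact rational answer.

E[X] = M′(0) = 7/2

M_X(t) = e^(7*e^(t)/2 - 7/2)
M′(t) = 7*e^(-7/2)*e^(t)*e^(7*e^(t)/2)/2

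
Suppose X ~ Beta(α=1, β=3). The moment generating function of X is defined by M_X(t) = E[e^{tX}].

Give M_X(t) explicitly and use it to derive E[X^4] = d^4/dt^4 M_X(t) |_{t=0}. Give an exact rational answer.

M_X(t) = ₁F₁(1; 4; t)
M′(t) = ₁F₁(2; 5; t)/4
M′′(t) = ₁F₁(3; 6; t)/10
M′′′(t) = ₁F₁(4; 7; t)/20
M′′′′(t) = ₁F₁(5; 8; t)/35

E[X^4] = M′′′′(0) = 1/35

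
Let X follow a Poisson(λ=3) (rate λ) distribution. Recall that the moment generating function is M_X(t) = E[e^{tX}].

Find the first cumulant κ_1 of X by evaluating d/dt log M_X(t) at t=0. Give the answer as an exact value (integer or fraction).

M_X(t) = e^(3*e^(t) - 3)
K_X(t) = log M_X(t) = 3*e^(t) - 3
dK/dt = 3*e^(t)

κ_1 = dK/dt |_{t=0} = 3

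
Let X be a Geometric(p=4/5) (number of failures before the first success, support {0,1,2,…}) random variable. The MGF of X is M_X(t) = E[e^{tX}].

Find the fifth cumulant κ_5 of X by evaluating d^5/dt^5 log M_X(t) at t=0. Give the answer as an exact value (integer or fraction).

M_X(t) = 4/(5*(1 - e^(t)/5))
K_X(t) = log M_X(t) = -log(1 - e^(t)/5) - log(5) + 2*log(2)
dK/dt = -e^(t)/(e^(t) - 5)
d^2K/dt^2 = 5*e^(t)/(e^(2*t) - 10*e^(t) + 25)
d^3K/dt^3 = (-5*e^(2*t) - 25*e^(t))/(e^(3*t) - 15*e^(2*t) + 75*e^(t) - 125)
d^4K/dt^4 = (5*e^(3*t) + 100*e^(2*t) + 125*e^(t))/(e^(4*t) - 20*e^(3*t) + 150*e^(2*t) - 500*e^(t) + 625)
d^5K/dt^5 = (-5*e^(4*t) - 275*e^(3*t) - 1375*e^(2*t) - 625*e^(t))/(e^(5*t) - 25*e^(4*t) + 250*e^(3*t) - 1250*e^(2*t) + 3125*e^(t) - 3125)

κ_5 = d^5K/dt^5 |_{t=0} = 285/128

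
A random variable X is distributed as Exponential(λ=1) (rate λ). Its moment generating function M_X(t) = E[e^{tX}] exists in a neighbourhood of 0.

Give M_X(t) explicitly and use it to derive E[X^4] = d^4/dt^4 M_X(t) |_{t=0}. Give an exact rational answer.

M_X(t) = 1/(1 - t)
M′(t) = 1/(t^2 - 2*t + 1)
M′′(t) = -2/(t^3 - 3*t^2 + 3*t - 1)
M′′′(t) = 6/(t^4 - 4*t^3 + 6*t^2 - 4*t + 1)
M′′′′(t) = -24/(t^5 - 5*t^4 + 10*t^3 - 10*t^2 + 5*t - 1)

E[X^4] = M′′′′(0) = 24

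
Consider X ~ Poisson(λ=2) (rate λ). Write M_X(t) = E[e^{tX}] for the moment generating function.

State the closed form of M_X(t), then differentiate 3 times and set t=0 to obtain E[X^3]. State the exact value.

E[X^3] = M^(3)(0) = 22

M_X(t) = e^(2*e^(t) - 2)
M^(3)(t) = (8*e^(3*t)*e^(2*e^(t)) + 12*e^(2*t)*e^(2*e^(t)) + 2*e^(t)*e^(2*e^(t)))*e^(-2)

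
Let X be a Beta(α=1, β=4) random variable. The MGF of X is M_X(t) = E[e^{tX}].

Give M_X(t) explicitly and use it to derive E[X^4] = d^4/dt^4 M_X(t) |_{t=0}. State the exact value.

E[X^4] = D^4[M](0) = 1/70

M_X(t) = ₁F₁(1; 5; t)
D^4[M](t) = ₁F₁(5; 9; t)/70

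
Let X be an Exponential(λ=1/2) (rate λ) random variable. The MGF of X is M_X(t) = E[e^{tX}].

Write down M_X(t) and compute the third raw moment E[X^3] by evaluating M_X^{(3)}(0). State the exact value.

M_X(t) = 1/(2*(1/2 - t))
D^3[M](t) = 48/(16*t^4 - 32*t^3 + 24*t^2 - 8*t + 1)

E[X^3] = D^3[M](0) = 48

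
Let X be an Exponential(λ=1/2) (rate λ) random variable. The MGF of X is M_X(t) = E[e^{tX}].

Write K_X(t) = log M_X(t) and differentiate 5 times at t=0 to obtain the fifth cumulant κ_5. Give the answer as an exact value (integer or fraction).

κ_5 = K′′′′′(0) = 768

M_X(t) = 1/(2*(1/2 - t))
K_X(t) = log M_X(t) = -log(1/2 - t) - log(2)
K′(t) = -2/(2*t - 1)
K′′(t) = 4/(4*t^2 - 4*t + 1)
K′′′(t) = -16/(8*t^3 - 12*t^2 + 6*t - 1)
K′′′′(t) = 96/(16*t^4 - 32*t^3 + 24*t^2 - 8*t + 1)
K′′′′′(t) = -768/(32*t^5 - 80*t^4 + 80*t^3 - 40*t^2 + 10*t - 1)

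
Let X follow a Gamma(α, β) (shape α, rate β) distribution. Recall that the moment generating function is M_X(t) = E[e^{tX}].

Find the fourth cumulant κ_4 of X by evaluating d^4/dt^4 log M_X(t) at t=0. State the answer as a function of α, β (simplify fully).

M_X(t) = (β/(β - t))^α
K_X(t) = log M_X(t) = α*(log(β) - log(β - t))
D^4[K](t) = 6*α/(β^4 - 4*β^3*t + 6*β^2*t^2 - 4*β*t^3 + t^4)

κ_4 = D^4[K](0) = 6*α/β^4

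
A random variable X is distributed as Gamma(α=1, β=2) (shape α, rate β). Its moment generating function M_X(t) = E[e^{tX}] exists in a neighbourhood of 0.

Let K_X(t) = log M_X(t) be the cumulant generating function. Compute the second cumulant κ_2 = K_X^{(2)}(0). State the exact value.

κ_2 = d^2K/dt^2 |_{t=0} = 1/4

M_X(t) = 2/(2 - t)
K_X(t) = log M_X(t) = -log(2 - t) + log(2)
dK/dt = -1/(t - 2)
d^2K/dt^2 = 1/(t^2 - 4*t + 4)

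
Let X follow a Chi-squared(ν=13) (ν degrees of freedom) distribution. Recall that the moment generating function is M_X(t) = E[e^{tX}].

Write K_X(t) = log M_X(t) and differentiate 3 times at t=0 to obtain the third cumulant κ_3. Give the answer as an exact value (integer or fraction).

M_X(t) = (1 - 2*t)^(-13/2)
K_X(t) = log M_X(t) = -13*log(1 - 2*t)/2
D^3[K](t) = -104/(8*t^3 - 12*t^2 + 6*t - 1)

κ_3 = D^3[K](0) = 104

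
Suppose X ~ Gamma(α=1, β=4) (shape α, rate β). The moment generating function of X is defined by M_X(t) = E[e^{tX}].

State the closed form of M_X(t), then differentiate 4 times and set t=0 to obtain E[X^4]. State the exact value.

E[X^4] = M′′′′(0) = 3/32

M_X(t) = 4/(4 - t)
M′(t) = 4/(t^2 - 8*t + 16)
M′′(t) = -8/(t^3 - 12*t^2 + 48*t - 64)
M′′′(t) = 24/(t^4 - 16*t^3 + 96*t^2 - 256*t + 256)
M′′′′(t) = -96/(t^5 - 20*t^4 + 160*t^3 - 640*t^2 + 1280*t - 1024)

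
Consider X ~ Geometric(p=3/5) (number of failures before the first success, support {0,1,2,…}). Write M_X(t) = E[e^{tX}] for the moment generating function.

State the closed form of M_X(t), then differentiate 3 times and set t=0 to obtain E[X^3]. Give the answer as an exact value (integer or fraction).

E[X^3] = D^3[M](0) = 46/9

M_X(t) = 3/(5*(1 - 2*e^(t)/5))
D^3[M](t) = (24*e^(3*t) + 240*e^(2*t) + 150*e^(t))/(16*e^(4*t) - 160*e^(3*t) + 600*e^(2*t) - 1000*e^(t) + 625)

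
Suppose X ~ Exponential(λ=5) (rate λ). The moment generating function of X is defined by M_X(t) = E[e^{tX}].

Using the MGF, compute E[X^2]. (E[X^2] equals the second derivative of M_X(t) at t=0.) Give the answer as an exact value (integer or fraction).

E[X^2] = M^(2)(0) = 2/25

M_X(t) = 5/(5 - t)
M^(2)(t) = -10/(t^3 - 15*t^2 + 75*t - 125)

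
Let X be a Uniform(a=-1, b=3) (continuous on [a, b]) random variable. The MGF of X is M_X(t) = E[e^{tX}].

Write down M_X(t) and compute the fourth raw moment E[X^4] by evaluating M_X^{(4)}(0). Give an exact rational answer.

E[X^4] = M′′′′(0) = 61/5

M_X(t) = (e^(3*t) - e^(-t))/(4*t)
M′(t) = (3*t*e^(4*t) + t - e^(4*t) + 1)*e^(-t)/(4*t^2)
M′′(t) = (9*t^2*e^(4*t) - t^2 - 6*t*e^(4*t) - 2*t + 2*e^(4*t) - 2)*e^(-t)/(4*t^3)
M′′′(t) = (27*t^3*e^(4*t) + t^3 - 27*t^2*e^(4*t) + 3*t^2 + 18*t*e^(4*t) + 6*t - 6*e^(4*t) + 6)*e^(-t)/(4*t^4)
M′′′′(t) = (81*t^4*e^(4*t) - t^4 - 108*t^3*e^(4*t) - 4*t^3 + 108*t^2*e^(4*t) - 12*t^2 - 72*t*e^(4*t) - 24*t + 24*e^(4*t) - 24)*e^(-t)/(4*t^5)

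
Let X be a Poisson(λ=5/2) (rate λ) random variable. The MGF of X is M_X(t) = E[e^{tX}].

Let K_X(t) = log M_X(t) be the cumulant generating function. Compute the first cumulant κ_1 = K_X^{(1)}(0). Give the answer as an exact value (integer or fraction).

κ_1 = dK/dt |_{t=0} = 5/2

M_X(t) = e^(5*e^(t)/2 - 5/2)
K_X(t) = log M_X(t) = 5*e^(t)/2 - 5/2
dK/dt = 5*e^(t)/2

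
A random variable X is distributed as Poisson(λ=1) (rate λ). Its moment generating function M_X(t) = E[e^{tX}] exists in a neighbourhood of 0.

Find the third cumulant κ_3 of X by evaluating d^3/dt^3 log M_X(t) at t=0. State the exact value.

M_X(t) = e^(e^(t) - 1)
K_X(t) = log M_X(t) = e^(t) - 1
D^3[K](t) = e^(t)

κ_3 = D^3[K](0) = 1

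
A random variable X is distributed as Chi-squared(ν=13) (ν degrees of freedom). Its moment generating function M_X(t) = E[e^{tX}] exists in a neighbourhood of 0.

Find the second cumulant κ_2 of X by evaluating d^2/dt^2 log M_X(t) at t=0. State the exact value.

κ_2 = K′′(0) = 26

M_X(t) = (1 - 2*t)^(-13/2)
K_X(t) = log M_X(t) = -13*log(1 - 2*t)/2
K′(t) = -13/(2*t - 1)
K′′(t) = 26/(4*t^2 - 4*t + 1)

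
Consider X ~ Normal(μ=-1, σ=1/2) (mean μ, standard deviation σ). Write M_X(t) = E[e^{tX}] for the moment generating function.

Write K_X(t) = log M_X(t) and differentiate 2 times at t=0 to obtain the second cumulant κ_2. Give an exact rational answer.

M_X(t) = e^(t^2/8 - t)
K_X(t) = log M_X(t) = t^2/8 - t
K′(t) = t/4 - 1
K′′(t) = 1/4

κ_2 = K′′(0) = 1/4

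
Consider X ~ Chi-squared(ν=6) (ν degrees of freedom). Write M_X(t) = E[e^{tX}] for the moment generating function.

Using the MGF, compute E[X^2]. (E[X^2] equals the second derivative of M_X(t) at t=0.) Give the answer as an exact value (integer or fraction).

M_X(t) = (1 - 2*t)^(-3)
M′(t) = 6/(16*t^4 - 32*t^3 + 24*t^2 - 8*t + 1)
M′′(t) = -48/(32*t^5 - 80*t^4 + 80*t^3 - 40*t^2 + 10*t - 1)

E[X^2] = M′′(0) = 48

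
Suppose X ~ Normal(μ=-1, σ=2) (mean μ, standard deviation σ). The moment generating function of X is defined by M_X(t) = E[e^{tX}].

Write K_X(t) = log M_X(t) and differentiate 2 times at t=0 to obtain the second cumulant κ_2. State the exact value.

M_X(t) = e^(2*t^2 - t)
K_X(t) = log M_X(t) = 2*t^2 - t
dK/dt = 4*t - 1
d^2K/dt^2 = 4

κ_2 = d^2K/dt^2 |_{t=0} = 4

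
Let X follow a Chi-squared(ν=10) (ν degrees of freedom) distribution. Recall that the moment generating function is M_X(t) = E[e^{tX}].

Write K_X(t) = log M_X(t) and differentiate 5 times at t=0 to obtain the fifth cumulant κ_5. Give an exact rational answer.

κ_5 = d^5K/dt^5 |_{t=0} = 3840

M_X(t) = (1 - 2*t)^(-5)
K_X(t) = log M_X(t) = -5*log(1 - 2*t)
dK/dt = -10/(2*t - 1)
d^2K/dt^2 = 20/(4*t^2 - 4*t + 1)
d^3K/dt^3 = -80/(8*t^3 - 12*t^2 + 6*t - 1)
d^4K/dt^4 = 480/(16*t^4 - 32*t^3 + 24*t^2 - 8*t + 1)
d^5K/dt^5 = -3840/(32*t^5 - 80*t^4 + 80*t^3 - 40*t^2 + 10*t - 1)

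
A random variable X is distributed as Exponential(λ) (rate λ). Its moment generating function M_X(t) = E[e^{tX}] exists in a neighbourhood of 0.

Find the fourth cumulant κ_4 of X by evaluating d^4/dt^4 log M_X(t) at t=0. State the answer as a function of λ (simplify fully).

M_X(t) = λ/(λ - t)
K_X(t) = log M_X(t) = log(λ) - log(λ - t)
K′(t) = -1/(-λ + t)
K′′(t) = 1/(λ^2 - 2*λ*t + t^2)
K′′′(t) = -2/(-λ^3 + 3*λ^2*t - 3*λ*t^2 + t^3)
K′′′′(t) = 6/(λ^4 - 4*λ^3*t + 6*λ^2*t^2 - 4*λ*t^3 + t^4)

κ_4 = K′′′′(0) = 6/λ^4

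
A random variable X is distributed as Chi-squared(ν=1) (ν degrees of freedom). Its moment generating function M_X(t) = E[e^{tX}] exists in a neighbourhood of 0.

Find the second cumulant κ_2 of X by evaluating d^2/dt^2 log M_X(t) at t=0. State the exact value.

M_X(t) = 1/√(1 - 2*t)
K_X(t) = log M_X(t) = -log(1 - 2*t)/2
dK/dt = -1/(2*t - 1)
d^2K/dt^2 = 2/(4*t^2 - 4*t + 1)

κ_2 = d^2K/dt^2 |_{t=0} = 2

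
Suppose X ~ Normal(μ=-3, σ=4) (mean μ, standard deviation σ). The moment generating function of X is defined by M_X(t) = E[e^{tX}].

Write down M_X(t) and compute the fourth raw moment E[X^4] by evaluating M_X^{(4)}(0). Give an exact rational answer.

M_X(t) = e^(8*t^2 - 3*t)
D^4[M](t) = (65536*t^4*e^(8*t^2) - 49152*t^3*e^(8*t^2) + 38400*t^2*e^(8*t^2) - 10944*t*e^(8*t^2) + 1713*e^(8*t^2))*e^(-3*t)

E[X^4] = D^4[M](0) = 1713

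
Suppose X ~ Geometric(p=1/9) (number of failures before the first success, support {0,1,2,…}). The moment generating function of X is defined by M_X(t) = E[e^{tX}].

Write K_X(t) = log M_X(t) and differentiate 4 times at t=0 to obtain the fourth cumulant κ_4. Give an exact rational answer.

κ_4 = K^(4)(0) = 31176

M_X(t) = 1/(9*(1 - 8*e^(t)/9))
K_X(t) = log M_X(t) = -log(1 - 8*e^(t)/9) - 2*log(3)
K^(4)(t) = (4608*e^(3*t) + 20736*e^(2*t) + 5832*e^(t))/(4096*e^(4*t) - 18432*e^(3*t) + 31104*e^(2*t) - 23328*e^(t) + 6561)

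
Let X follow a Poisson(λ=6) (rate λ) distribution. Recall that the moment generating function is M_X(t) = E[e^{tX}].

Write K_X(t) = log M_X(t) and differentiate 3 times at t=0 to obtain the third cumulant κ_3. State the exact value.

M_X(t) = e^(6*e^(t) - 6)
K_X(t) = log M_X(t) = 6*e^(t) - 6
K^(3)(t) = 6*e^(t)

κ_3 = K^(3)(0) = 6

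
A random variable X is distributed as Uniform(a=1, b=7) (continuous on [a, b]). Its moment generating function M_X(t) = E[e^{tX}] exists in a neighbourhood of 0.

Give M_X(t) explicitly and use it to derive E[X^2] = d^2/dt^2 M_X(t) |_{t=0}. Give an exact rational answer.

E[X^2] = d^2M/dt^2 |_{t=0} = 19

M_X(t) = (e^(7*t) - e^(t))/(6*t)
dM/dt = (7*t*e^(7*t) - t*e^(t) - e^(7*t) + e^(t))/(6*t^2)
d^2M/dt^2 = (49*t^2*e^(7*t) - t^2*e^(t) - 14*t*e^(7*t) + 2*t*e^(t) + 2*e^(7*t) - 2*e^(t))/(6*t^3)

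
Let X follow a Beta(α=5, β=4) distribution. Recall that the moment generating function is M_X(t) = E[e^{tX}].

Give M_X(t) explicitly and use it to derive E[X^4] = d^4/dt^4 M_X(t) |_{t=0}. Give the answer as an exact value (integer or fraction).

E[X^4] = D^4[M](0) = 14/99

M_X(t) = ₁F₁(5; 9; t)
D^4[M](t) = 14*₁F₁(9; 13; t)/99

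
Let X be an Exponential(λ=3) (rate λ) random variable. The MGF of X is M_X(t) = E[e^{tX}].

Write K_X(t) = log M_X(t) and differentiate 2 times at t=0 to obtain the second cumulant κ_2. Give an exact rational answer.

κ_2 = K′′(0) = 1/9

M_X(t) = 3/(3 - t)
K_X(t) = log M_X(t) = -log(3 - t) + log(3)
K′(t) = -1/(t - 3)
K′′(t) = 1/(t^2 - 6*t + 9)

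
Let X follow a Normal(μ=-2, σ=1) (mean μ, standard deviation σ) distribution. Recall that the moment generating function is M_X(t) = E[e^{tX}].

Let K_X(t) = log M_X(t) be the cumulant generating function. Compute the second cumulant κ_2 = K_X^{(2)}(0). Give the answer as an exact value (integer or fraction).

κ_2 = K^(2)(0) = 1

M_X(t) = e^(t^2/2 - 2*t)
K_X(t) = log M_X(t) = t^2/2 - 2*t
K^(2)(t) = 1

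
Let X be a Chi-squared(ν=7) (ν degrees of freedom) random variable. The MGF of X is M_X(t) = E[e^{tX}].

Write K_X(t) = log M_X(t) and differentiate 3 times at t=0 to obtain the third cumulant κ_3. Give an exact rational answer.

κ_3 = d^3K/dt^3 |_{t=0} = 56

M_X(t) = (1 - 2*t)^(-7/2)
K_X(t) = log M_X(t) = -7*log(1 - 2*t)/2
dK/dt = -7/(2*t - 1)
d^2K/dt^2 = 14/(4*t^2 - 4*t + 1)
d^3K/dt^3 = -56/(8*t^3 - 12*t^2 + 6*t - 1)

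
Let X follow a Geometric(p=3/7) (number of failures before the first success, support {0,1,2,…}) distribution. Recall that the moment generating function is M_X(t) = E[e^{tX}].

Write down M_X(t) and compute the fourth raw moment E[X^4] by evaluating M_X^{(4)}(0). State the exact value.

M_X(t) = 3/(7*(1 - 4*e^(t)/7))
M′(t) = 12*e^(t)/(16*e^(2*t) - 56*e^(t) + 49)
M′′(t) = (-48*e^(2*t) - 84*e^(t))/(64*e^(3*t) - 336*e^(2*t) + 588*e^(t) - 343)
M′′′(t) = (192*e^(3*t) + 1344*e^(2*t) + 588*e^(t))/(256*e^(4*t) - 1792*e^(3*t) + 4704*e^(2*t) - 5488*e^(t) + 2401)
M′′′′(t) = (-768*e^(4*t) - 14784*e^(3*t) - 25872*e^(2*t) - 4116*e^(t))/(1024*e^(5*t) - 8960*e^(4*t) + 31360*e^(3*t) - 54880*e^(2*t) + 48020*e^(t) - 16807)

E[X^4] = M′′′′(0) = 5060/27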